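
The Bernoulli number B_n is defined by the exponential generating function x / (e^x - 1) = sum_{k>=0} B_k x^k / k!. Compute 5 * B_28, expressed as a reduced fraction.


Bernoulli numbers can also be computed recursively via B_0 = 1 and sum_{j=0}^{m} C(m+1, j) B_j = 0 for m >= 1. Odd-index Bernoulli numbers vanish for k >= 3.
Computing B_28 = -23749461029/870, so 5 * B_28 = 5 * -23749461029/870 = -23749461029/174.

-23749461029/174


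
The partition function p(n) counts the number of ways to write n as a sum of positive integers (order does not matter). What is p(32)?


Using the generating function prod_{k>=1} 1/(1-x^k), we compute p(32).
By dynamic programming over parts 1 through 32:
p(32) = 8349

8349


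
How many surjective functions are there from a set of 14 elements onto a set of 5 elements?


By inclusion-exclusion on which target elements are missed, the number of surjections from an n-set onto a k-set is
surj(n, k) = sum_{j=0}^{k} (-1)^j C(k, j) (k - j)^n.
Equivalently surj(n, k) = k! * S(n, k), where S(n, k) is the Stirling number of the second kind.
For n = 14, k = 5:
S(14, 5) = 40075035, so
surj = 5! * 40075035 = 120 * 40075035 = 4809004200.

4809004200


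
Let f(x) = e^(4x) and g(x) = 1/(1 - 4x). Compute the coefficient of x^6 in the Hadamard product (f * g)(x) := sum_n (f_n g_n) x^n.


Expanding: f_k = 4^k/k! (from e^(4x)) and g_k = 4^k (from 1/(1 - 4x)). So the Hadamard coefficient (f * g)_k = 4^k 4^k / k! = (16)^k / k!.
For k = 6: 16^6/6! = 16777216/720 = 1048576/45.

1048576/45


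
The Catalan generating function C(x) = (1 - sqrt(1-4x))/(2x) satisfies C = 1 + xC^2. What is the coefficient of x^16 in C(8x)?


Substituting x -> 8x scales the n-th coefficient by 8^n, so [x^16] C(8x) = 8^16 * C_16.
C_16 = C(2*16, 16)/(17) = 601080390/17 = 35357670.
So 8^16 * 35357670 = 281474976710656 * 35357670 = 9952299339793060331520.

9952299339793060331520


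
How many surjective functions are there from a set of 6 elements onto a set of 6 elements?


By inclusion-exclusion on which target elements are missed, the number of surjections from an n-set onto a k-set is
surj(n, k) = sum_{j=0}^{k} (-1)^j C(k, j) (k - j)^n.
Equivalently surj(n, k) = k! * S(n, k), where S(n, k) is the Stirling number of the second kind.
For n = 6, k = 6:
S(6, 6) = 1, so
surj = 6! * 1 = 720 * 1 = 720.

720


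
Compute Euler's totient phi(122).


phi(n) counts integers in [1, n] coprime to n. Using the multiplicative formula phi(n) = n * prod_{p | n} (1 - 1/p):
122 = 2 * 61, so
phi(122) = 122 * (1 - 1/2) * (1 - 1/61) = 60.

60


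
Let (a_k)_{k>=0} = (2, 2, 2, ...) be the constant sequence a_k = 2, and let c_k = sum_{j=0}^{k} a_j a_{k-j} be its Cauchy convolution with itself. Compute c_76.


Since a_j = 2 for all j >= 0, the convolution sum becomes
c_k = sum_{j=0}^{k} 2 * 2 = 4 * (k + 1).
Equivalently, the generating function of (a_k) is 2/(1 - x) and its square is 4/(1 - x)^2 = sum_{k>=0} 4(k + 1) x^k.
For k = 76: 4 * 77 = 308.

308


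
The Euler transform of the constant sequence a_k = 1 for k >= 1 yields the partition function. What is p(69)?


The Euler transform converts the sequence a_k = 1 into the number of integer partitions.
Using the recurrence or dynamic programming:
p(69) = 3554345

3554345


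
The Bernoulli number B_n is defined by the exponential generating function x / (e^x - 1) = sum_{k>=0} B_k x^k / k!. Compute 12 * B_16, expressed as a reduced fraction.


Bernoulli numbers can also be computed recursively via B_0 = 1 and sum_{j=0}^{m} C(m+1, j) B_j = 0 for m >= 1. Odd-index Bernoulli numbers vanish for k >= 3.
Computing B_16 = -3617/510, so 12 * B_16 = 12 * -3617/510 = -7234/85.

-7234/85


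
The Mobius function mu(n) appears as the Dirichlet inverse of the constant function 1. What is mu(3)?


3 = 3 (all distinct primes).
mu(3) = (-1)^1 = -1

-1


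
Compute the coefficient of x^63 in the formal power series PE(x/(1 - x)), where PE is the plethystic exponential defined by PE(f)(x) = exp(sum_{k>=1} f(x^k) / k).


For f(x) = x/(1 - x) we have
sum_{k>=1} f(x^k) / k = sum_{k>=1} (1/k) * x^k / (1 - x^k) = sum_{k, m >= 1} x^(k m) / k,
which after exponentiating simplifies to
PE(x/(1 - x)) = prod_{k>=1} 1 / (1 - x^k).
This is the generating function for the partition function p(n), so the coefficient of x^63 is p(63).
Computing p(63) by dynamic programming over parts 1, 2, ..., 63: p(63) = 1505499.

1505499


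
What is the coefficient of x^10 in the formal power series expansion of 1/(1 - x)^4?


The negative binomial / multiset identity is
1/(1 - x)^r = sum_{k>=0} C(k + r - 1, r - 1) x^k.
Here r = 4 and k = 10, so the coefficient is
C(10 + 3, 3) = C(13, 3)
= 286

286


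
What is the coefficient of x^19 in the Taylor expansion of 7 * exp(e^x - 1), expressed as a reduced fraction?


exp(e^x - 1) = sum_{k>=0} Bell_k x^k / k!, where Bell_k is the k-th Bell number.
So the coefficient of x^19 is 7 * Bell_19 / 19!.
Computing: Bell_19 = 5832742205057 and 19! = 121645100408832000, giving
7 * 5832742205057/121645100408832000 = 5832742205057/17377871486976000.

5832742205057/17377871486976000


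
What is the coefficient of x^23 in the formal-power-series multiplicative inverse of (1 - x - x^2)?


Let the inverse be f(x) = sum_{k>=0} a_k x^k. From f(x) * (1 - x - x^2) = 1 and matching coefficients:
 x^0: a_0 = 1.
 x^1: a_1 - a_0 = 0, so a_1 = 1.
 x^k (k >= 2): a_k - a_{k-1} - a_{k-2} = 0, i.e. a_k = a_{k-1} + a_{k-2}.
This is the Fibonacci-type recurrence shifted so that a_0 = a_1 = 1.
Iterating: a_0=1, a_1=1, a_2=2, a_3=3, a_4=5, a_5=8, a_6=13, a_7=21, a_8=34, a_9=55, ...
a_23 = 46368.

46368


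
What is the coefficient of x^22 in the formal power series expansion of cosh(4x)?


The Maclaurin series is cosh(t) = sum_{m>=0} t^(2m) / (2m)!, so substituting t = 4x, only even powers of x are nonzero, with coefficient of x^(2m) equal to 4^(2m) / (2m)!.
For x^22 the coefficient is 4^22/22! = 17592186044416/1124000727777607680000 = 33554432/2143861251406875.

33554432/2143861251406875


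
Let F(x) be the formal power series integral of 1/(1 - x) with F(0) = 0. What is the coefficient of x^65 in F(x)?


1/(1 - x) = sum_{k>=0} x^k. Integrating termwise and using F(0) = 0 gives
F(x) = sum_{k>=0} x^(k+1) / (k+1) = sum_{m>=1} x^m / m = -ln(1 - x).
So the coefficient of x^65 is 1/65 = 1/65.

1/65


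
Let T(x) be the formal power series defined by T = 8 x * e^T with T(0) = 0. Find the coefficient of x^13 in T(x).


Apply the Lagrange inversion formula: if T = 8 x * phi(T) with phi(t) = e^t, then
[x^n] T = 8^n * (1/n) [t^(n-1)] phi(t)^n = 8^n * (1/n) [t^(n-1)] e^(n t) = 8^n * (1/n) * n^(n-1) / (n-1)! = 8^n * n^(n-1) / n!.
When c = 1 this is the Cayley count of rooted labeled trees on n vertices, divided by n!.
For n = 13: 8^13 * 13^12 / 13! = 549755813888 * 23298085122481/6227020800 = 962158785196923551744/467775.

962158785196923551744/467775


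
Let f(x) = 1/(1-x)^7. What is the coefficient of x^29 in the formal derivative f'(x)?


Differentiate: d/dx [ 1/(1-x)^r ] = r / (1-x)^(r+1).
Here r = 7, so f'(x) = 7 / (1-x)^8.
The expansion of 1/(1-x)^(r+1) has coefficient of x^n equal to C(n+r, r).
So the coefficient of x^29 in f'(x) is
7 * C(36, 7) = 7 * 8347680 = 58433760

58433760


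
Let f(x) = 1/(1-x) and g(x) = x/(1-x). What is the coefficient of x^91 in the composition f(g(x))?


First simplify the composition: f(g(x)) = 1/(1 - x/(1-x)) = (1-x)/((1-x) - x) = (1-x)/(1-2x).
Now extract the coefficient. Write (1-x)/(1-2x) = 1/(1-2x) - x/(1-2x).
The coefficient of x^n in 1/(1-2x) is 2^n, and in x/(1-2x) is 2^(n-1) (for n >= 1).
So the coefficient of x^91 is 2^91 - 2^90 = 2475880078570760549798248448 - 1237940039285380274899124224 = 1237940039285380274899124224.

1237940039285380274899124224


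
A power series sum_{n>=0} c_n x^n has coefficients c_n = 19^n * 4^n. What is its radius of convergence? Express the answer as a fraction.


By the root test (Cauchy-Hadamard), the radius is R = 1 / limsup_n |c_n|^(1/n).
Here |c_n|^(1/n) = (19^n * 4^n)^(1/n) = 19 * 4 = 76 for all n.
So R = 1/76 = 1/76.

1/76


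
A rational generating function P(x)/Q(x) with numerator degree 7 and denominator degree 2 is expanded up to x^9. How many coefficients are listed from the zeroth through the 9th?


Expanding up to x^9 gives the coefficients for x^0, x^1, ..., x^9.
That is 9 + 1 = 10 coefficients in total.

10


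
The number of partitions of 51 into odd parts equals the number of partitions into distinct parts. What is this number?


Computing partitions of 51 into odd parts (1, 3, 5, ...):
Using the generating function prod_{k>=0} 1/(1-x^(2k+1)),
the count is 4097

4097


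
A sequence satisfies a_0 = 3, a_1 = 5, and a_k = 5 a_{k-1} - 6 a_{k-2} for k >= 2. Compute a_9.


The characteristic equation is t^2 - 5 t + 6 = 0, with roots r_1 = 3 and r_2 = 2 (so c_1 = r_1 + r_2, c_2 = -r_1 r_2 as required).
One can use the closed form a_n = A r_1^n + B r_2^n, but direct iteration is more reliable:
a_0 = 3, a_1 = 5, a_2 = 7, a_3 = 5, a_4 = -17, a_5 = -115, a_6 = -473, a_7 = -1675, a_8 = -5537, a_9 = -17635.
So a_9 = -17635.

-17635


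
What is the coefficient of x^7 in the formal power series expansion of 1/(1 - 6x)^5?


The general identity 1/(1 - c x)^r = sum_{k>=0} c^k C(k + r - 1, r - 1) x^k follows by substituting y = c x into 1/(1 - y)^r = sum_{k>=0} C(k + r - 1, r - 1) y^k.
For c = 6, r = 5, k = 7:
6^7 * C(11, 4) = 279936 * 330 = 92378880.

92378880


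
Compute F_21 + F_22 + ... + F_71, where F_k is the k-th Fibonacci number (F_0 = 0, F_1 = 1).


Use the identity sum_{k=0}^{N} F_k = F_{N+2} - 1 (which follows from F_{k+2} - F_{k+1} = F_k). Then
sum_{k=21}^{71} F_k = (F_{73} - 1) - (F_{22} - 1) = F_{73} - F_{22}.
Computing: F_{73} = 806515533049393, F_{22} = 17711, so
Sum = 806515533049393 - 17711 = 806515533031682.

806515533031682


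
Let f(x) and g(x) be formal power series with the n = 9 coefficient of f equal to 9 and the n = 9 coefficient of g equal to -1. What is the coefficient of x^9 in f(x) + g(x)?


Addition of formal power series is termwise.
The coefficient of x^9 in f + g = 9 + -1
= 8

8


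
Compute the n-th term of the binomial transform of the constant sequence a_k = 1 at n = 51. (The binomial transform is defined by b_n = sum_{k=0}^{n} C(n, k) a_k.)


With a_k = 1 for all k, b_n = sum_{k=0}^{n} C(n, k) = 2^n by the binomial theorem.
For n = 51: 2^51 = 2251799813685248.

2251799813685248


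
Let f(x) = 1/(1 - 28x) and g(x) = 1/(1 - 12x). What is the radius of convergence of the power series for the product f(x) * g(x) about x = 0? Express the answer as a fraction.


The radius of 1/(1 - 28x) is 1/28 (nearest singularity at x = 1/28), and the radius of 1/(1 - 12x) is 1/12.
The product f(x)*g(x) = 1/((1 - 28x)(1 - 12x)) has singularities at both 1/28 and 1/12, so its radius of convergence is the distance to the nearest one:
min(1/28, 1/12) = 1/28.

1/28


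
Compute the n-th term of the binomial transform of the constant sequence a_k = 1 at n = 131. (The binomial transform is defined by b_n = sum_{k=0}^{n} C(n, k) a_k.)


With a_k = 1 for all k, b_n = sum_{k=0}^{n} C(n, k) = 2^n by the binomial theorem.
For n = 131: 2^131 = 2722258935367507707706996859454145691648.

2722258935367507707706996859454145691648


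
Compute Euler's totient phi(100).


phi(n) counts integers in [1, n] coprime to n. Using the multiplicative formula phi(n) = n * prod_{p | n} (1 - 1/p):
100 = 2^2 * 5^2, so
phi(100) = 100 * (1 - 1/2) * (1 - 1/5) = 40.

40


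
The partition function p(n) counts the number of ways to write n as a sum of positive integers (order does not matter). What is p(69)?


Using the generating function prod_{k>=1} 1/(1-x^k), we compute p(69).
By dynamic programming over parts 1 through 69:
p(69) = 3554345

3554345


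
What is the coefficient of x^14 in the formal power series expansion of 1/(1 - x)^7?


The expansion 1/(1 - x)^r = sum_{k>=0} C(k + r - 1, r - 1) x^k follows from the multiset / negative-binomial theorem (or from repeated differentiation of the geometric series).
For r = 7 and k = 14:
C(20, 6) = 2432902008176640000 / (720 * 87178291200) = 38760.

38760


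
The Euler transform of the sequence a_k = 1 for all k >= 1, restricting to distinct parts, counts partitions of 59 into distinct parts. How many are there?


Partitions of 59 into distinct parts can be computed via generating function.
Product (1+x)(1+x^2)(1+x^3)...
The coefficient of x^59 = 9792

9792


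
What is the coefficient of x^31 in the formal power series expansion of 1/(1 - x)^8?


The negative binomial / multiset identity is
1/(1 - x)^r = sum_{k>=0} C(k + r - 1, r - 1) x^k.
Here r = 8 and k = 31, so the coefficient is
C(31 + 7, 7) = C(38, 7)
= 12620256

12620256


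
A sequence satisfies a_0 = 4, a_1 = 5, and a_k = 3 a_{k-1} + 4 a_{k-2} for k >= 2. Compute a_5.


The characteristic equation is t^2 - 3 t - 4 = 0, with roots r_1 = 4 and r_2 = -1 (so c_1 = r_1 + r_2, c_2 = -r_1 r_2 as required).
One can use the closed form a_n = A r_1^n + B r_2^n, but direct iteration is more reliable:
a_0 = 4, a_1 = 5, a_2 = 31, a_3 = 113, a_4 = 463, a_5 = 1841.
So a_5 = 1841.

1841


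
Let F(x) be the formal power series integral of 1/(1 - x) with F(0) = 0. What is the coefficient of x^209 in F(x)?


1/(1 - x) = sum_{k>=0} x^k. Integrating termwise and using F(0) = 0 gives
F(x) = sum_{k>=0} x^(k+1) / (k+1) = sum_{m>=1} x^m / m = -ln(1 - x).
So the coefficient of x^209 is 1/209 = 1/209.

1/209


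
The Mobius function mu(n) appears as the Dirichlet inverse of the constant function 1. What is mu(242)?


242 has a squared prime factor, so mu(242) = 0.
Factorization reveals a repeated prime.

0


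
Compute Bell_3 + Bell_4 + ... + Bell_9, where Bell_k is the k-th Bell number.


Recall Bell_k counts set partitions of a k-set (with Bell_0 = 1 by convention).
Bell_3 through Bell_9: 5, 15, 52, 203, 877, 4140, 21147
Sum = 5 + 15 + 52 + 203 + 877 + 4140 + 21147 = 26439.

26439


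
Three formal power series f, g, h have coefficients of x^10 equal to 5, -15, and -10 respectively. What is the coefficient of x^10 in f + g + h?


Series addition is componentwise:
5 + -15 + -10
= -20

-20


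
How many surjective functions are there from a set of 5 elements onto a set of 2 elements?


By inclusion-exclusion on which target elements are missed, the number of surjections from an n-set onto a k-set is
surj(n, k) = sum_{j=0}^{k} (-1)^j C(k, j) (k - j)^n.
Equivalently surj(n, k) = k! * S(n, k), where S(n, k) is the Stirling number of the second kind.
For n = 5, k = 2:
S(5, 2) = 15, so
surj = 2! * 15 = 2 * 15 = 30.

30


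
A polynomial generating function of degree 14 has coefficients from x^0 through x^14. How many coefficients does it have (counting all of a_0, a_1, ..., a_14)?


A polynomial of degree 14 takes the form a_0 + a_1 x + ... + a_14 x^14.
The number of coefficients is 14 + 1 = 15.

15


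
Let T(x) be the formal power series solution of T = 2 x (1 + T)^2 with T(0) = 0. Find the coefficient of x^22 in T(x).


Apply the Lagrange inversion formula: if T = 2 x * phi(T) with phi(t) = (1 + t)^2, then [x^n] T = 2^n * (1/n) [t^(n-1)] phi(t)^n = 2^n * (1/n) [t^(n-1)] (1 + t)^(2n) = 2^n * (1/n) C(2n, n-1).
Using the identity C(2n, n-1) = C(2n, n) * n / (n+1), the unscaled factor equals C(2n, n) / (n+1) = C_n, the n-th Catalan number.
For n = 22: C_22 = C(44, 22) / 23 = 2104098963720/23 = 91482563640.
With the 2^22 = 4194304 factor, the coefficient is 4194304 * 91482563640 = 383705682605506560.

383705682605506560


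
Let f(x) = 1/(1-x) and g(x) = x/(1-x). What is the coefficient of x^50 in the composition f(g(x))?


First simplify the composition: f(g(x)) = 1/(1 - x/(1-x)) = (1-x)/((1-x) - x) = (1-x)/(1-2x).
Now extract the coefficient. Write (1-x)/(1-2x) = 1/(1-2x) - x/(1-2x).
The coefficient of x^n in 1/(1-2x) is 2^n, and in x/(1-2x) is 2^(n-1) (for n >= 1).
So the coefficient of x^50 is 2^50 - 2^49 = 1125899906842624 - 562949953421312 = 562949953421312.

562949953421312


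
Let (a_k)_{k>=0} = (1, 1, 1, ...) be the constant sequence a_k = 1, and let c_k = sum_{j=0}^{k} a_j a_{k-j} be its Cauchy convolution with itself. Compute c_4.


Since a_j = 1 for all j >= 0, the convolution sum becomes
c_k = sum_{j=0}^{k} 1 * 1 = 1 * (k + 1).
Equivalently, the generating function of (a_k) is 1/(1 - x) and its square is 1/(1 - x)^2 = sum_{k>=0} 1(k + 1) x^k.
For k = 4: 1 * 5 = 5.

5


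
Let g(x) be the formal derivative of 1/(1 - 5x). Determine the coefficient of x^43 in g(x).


Differentiate termwise: d/dx sum_{k>=0} 5^k x^k = sum_{k>=1} k 5^k x^(k-1) = sum_{j>=0} (j+1) 5^(j+1) x^j.
Equivalently, d/dx [1/(1 - 5x)] = 5/(1 - 5x)^2.
For j = 43: 44 * 5^44 = 44 * 5684341886080801486968994140625 = 250111042987555265426635742187500.

250111042987555265426635742187500


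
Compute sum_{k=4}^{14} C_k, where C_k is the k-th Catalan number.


C_4 through C_14: 14, 42, 132, 429, 1430, 4862, 16796, 58786, 208012, 742900, 2674440
Sum = 14 + 42 + 132 + 429 + 1430 + 4862 + 16796 + 58786 + 208012 + 742900 + 2674440
= 3707843

3707843


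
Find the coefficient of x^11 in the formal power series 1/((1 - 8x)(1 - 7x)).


By partial fractions or Cauchy convolution:
The coefficient equals sum_{k=0}^{11} 8^k * 7^(11-k).
= 54878189535

54878189535


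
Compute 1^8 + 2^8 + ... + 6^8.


This power sum has a closed form given by Faulhaber's formula
sum_{k=1}^{m} k^p = (1 / (p + 1)) * sum_{j=0}^{p} C(p + 1, j) B_j m^(p + 1 - j),
but for small m direct computation is fastest:
1 + 256 + 6561 + 65536 + 390625 + 1679616 = 2142595.

2142595


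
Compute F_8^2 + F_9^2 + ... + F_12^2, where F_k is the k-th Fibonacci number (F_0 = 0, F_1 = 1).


There is a standard identity sum_{k=0}^{N} F_k^2 = F_N * F_{N+1} (proved inductively from the telescoping relation F_k^2 = F_k F_{k+1} - F_{k-1} F_k). Then
sum_{k=8}^{12} F_k^2 = F_12 F_13 - F_7 F_8.
Computing: F_12 = 144, F_13 = 233, F_7 = 13, F_8 = 21.
Sum = 144 * 233 - 13 * 21 = 33279.

33279


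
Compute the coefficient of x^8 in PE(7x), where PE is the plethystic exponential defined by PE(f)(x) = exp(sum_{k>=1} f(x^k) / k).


With f(x) = 7x, the exponent is sum_{k>=1} 7 x^k / k = 7 * (-ln(1 - x)). Exponentiating:
PE(7x) = exp(-7 ln(1 - x)) = 1/(1 - x)^7.
By the negative binomial expansion, [x^n] 1/(1 - x)^7 = C(n + 6, 6).
For n = 8: C(14, 6) = 3003.

3003


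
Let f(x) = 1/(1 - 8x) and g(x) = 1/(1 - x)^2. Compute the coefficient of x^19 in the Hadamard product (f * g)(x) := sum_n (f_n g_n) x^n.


f has coefficients f_k = 8^k. For g = 1/(1 - x)^2 the coefficient is g_k = C(k + 1, 1) = k + 1. The Hadamard coefficient is (f * g)_k = 8^k * (k + 1).
For k = 19: 8^19 * 20 = 144115188075855872 * 20 = 2882303761517117440.

2882303761517117440


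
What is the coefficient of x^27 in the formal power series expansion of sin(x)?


The Maclaurin series is sin(t) = sum_{k>=0} (-1)^k t^(2k+1) / (2k+1)!, so substituting t = x, only odd powers of x are nonzero, with coefficient of x^(2k+1) equal to (-1)^k / (2k+1)!.
Write 27 = 2*13 + 1, giving the coefficient (-1)^13 / 27! = -1/10888869450418352160768000000 = -1/10888869450418352160768000000.

-1/10888869450418352160768000000


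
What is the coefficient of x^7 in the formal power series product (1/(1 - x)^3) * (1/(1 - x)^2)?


Combine the factors: (1/(1 - x)^3) * (1/(1 - x)^2) = 1/(1 - x)^5.
Then use 1/(1 - x)^r = sum_{k>=0} C(k + r - 1, r - 1) x^k with r = 5 and k = 7:
C(11, 4) = 330.

330


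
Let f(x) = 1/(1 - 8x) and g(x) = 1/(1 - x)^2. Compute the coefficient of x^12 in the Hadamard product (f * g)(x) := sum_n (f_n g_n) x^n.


f has coefficients f_k = 8^k. For g = 1/(1 - x)^2 the coefficient is g_k = C(k + 1, 1) = k + 1. The Hadamard coefficient is (f * g)_k = 8^k * (k + 1).
For k = 12: 8^12 * 13 = 68719476736 * 13 = 893353197568.

893353197568


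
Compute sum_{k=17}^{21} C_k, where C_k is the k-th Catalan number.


C_17 through C_21: 129644790, 477638700, 1767263190, 6564120420, 24466267020
Sum = 129644790 + 477638700 + 1767263190 + 6564120420 + 24466267020
= 33404934120

33404934120


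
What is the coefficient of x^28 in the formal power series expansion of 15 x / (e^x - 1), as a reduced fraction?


The exponential generating function for Bernoulli numbers is
x / (e^x - 1) = sum_{k>=0} B_k x^k / k!.
So the coefficient of x^28 in 15 x / (e^x - 1) is 15 B_28 / 28!.
Computing: B_28 = -23749461029/870, 28! = 304888344611713860501504000000, giving
15 * -23749461029/870 / 304888344611713860501504000000 = -3392780147/2526217712497057701298176000000.

-3392780147/2526217712497057701298176000000


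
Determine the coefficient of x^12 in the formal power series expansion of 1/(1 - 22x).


The geometric series identity gives 1/(1 - c x) = sum_{k>=0} c^k x^k, so the coefficient of x^k is c^k.
Here c = 22 and k = 12.
Computing: 22^12 = 12855002631049216

12855002631049216


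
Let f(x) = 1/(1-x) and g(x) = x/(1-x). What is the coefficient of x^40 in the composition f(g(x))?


First simplify the composition: f(g(x)) = 1/(1 - x/(1-x)) = (1-x)/((1-x) - x) = (1-x)/(1-2x).
Now extract the coefficient. Write (1-x)/(1-2x) = 1/(1-2x) - x/(1-2x).
The coefficient of x^n in 1/(1-2x) is 2^n, and in x/(1-2x) is 2^(n-1) (for n >= 1).
So the coefficient of x^40 is 2^40 - 2^39 = 1099511627776 - 549755813888 = 549755813888.

549755813888


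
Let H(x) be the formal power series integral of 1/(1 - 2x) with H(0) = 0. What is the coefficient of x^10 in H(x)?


1/(1 - 2x) = sum_{k>=0} 2^k x^k. Integrating termwise with H(0) = 0:
H(x) = sum_{k>=0} 2^k x^(k+1) / (k+1) = sum_{m>=1} 2^(m-1) x^m / m.
For m = 10: 2^9/10 = 512/10 = 256/5.

256/5


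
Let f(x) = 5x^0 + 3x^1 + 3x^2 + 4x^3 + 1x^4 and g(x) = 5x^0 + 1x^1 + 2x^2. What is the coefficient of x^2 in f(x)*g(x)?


Cauchy product at x^2:
5*2 + 3*1 + 3*5
= 28

28


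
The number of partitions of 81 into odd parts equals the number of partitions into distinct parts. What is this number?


Computing partitions of 81 into odd parts (1, 3, 5, ...):
Using the generating function prod_{k>=0} 1/(1-x^(2k+1)),
the count is 84756

84756


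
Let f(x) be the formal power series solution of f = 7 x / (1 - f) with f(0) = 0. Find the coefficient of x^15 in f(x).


Apply Lagrange inversion: f = 7 x * phi(f) with phi(t) = 1/(1 - t), so
[x^n] f = 7^n * (1/n) [t^(n-1)] phi(t)^n = 7^n * (1/n) [t^(n-1)] (1 - t)^(-n) = 7^n * (1/n) C(2n - 2, n - 1) = 7^n * C_{n-1}.
For n = 15: C_14 = C(28, 14) / 15 = 40116600/15 = 2674440.
With the 7^15 = 4747561509943 factor, the coefficient is 4747561509943 * 2674440 = 12697068404651956920.

12697068404651956920


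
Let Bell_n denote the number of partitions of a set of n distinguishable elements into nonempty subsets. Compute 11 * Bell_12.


Bell_12 can be computed from the Bell triangle or from Dobinski's identity Bell_n = (1/e) * sum_{k>=0} k^n / k!.
Computing Bell_12 = 4213597.
Then 11 * 4213597 = 46349567.

46349567


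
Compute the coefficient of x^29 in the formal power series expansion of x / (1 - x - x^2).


Let f(x) = sum_{k>=0} a_k x^k. Multiplying f(x) * (1 - x - x^2) = x and matching coefficients gives a_0 = 0, a_1 = 1, and a_k = a_{k-1} + a_{k-2} for k >= 2. These are the Fibonacci numbers F_k.
Iterating from F_0 = 0, F_1 = 1:
F_0=0, F_1=1, F_2=1, F_3=2, F_4=3, F_5=5, F_6=8, F_7=13, F_8=21, F_9=34, ...
F_29 = 514229.

514229


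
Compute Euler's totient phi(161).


phi(n) counts integers in [1, n] coprime to n. Using the multiplicative formula phi(n) = n * prod_{p | n} (1 - 1/p):
161 = 7 * 23, so
phi(161) = 161 * (1 - 1/7) * (1 - 1/23) = 132.

132


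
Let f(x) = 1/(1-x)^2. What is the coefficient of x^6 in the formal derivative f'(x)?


Differentiate: d/dx [ 1/(1-x)^r ] = r / (1-x)^(r+1).
Here r = 2, so f'(x) = 2 / (1-x)^3.
The expansion of 1/(1-x)^(r+1) has coefficient of x^n equal to C(n+r, r).
So the coefficient of x^6 in f'(x) is
2 * C(8, 2) = 2 * 28 = 56

56


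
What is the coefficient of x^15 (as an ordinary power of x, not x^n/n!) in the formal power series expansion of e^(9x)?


The exponential series is e^y = sum_{k>=0} y^k / k!. Substituting y = 9x gives
e^(9x) = sum_{k>=0} 9^k x^k / k!.
So the coefficient of x^n is a^n/n! with a = 9, n = 15:
9^15 / 15! = 205891132094649/1307674368000 = 282429536481/1793792000

282429536481/1793792000


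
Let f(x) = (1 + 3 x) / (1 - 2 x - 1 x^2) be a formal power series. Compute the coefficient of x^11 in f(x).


Write f(x) = sum_{k>=0} a_k x^k. Multiplying both sides by 1 - 2 x - 1 x^2 gives
(1 - 2 x - 1 x^2) sum_{k>=0} a_k x^k = 1 + 3 x.
Matching coefficients:
 x^0: a_0 = 1
 x^1: a_1 - 2 a_0 = 3  =>  a_1 = 2*1 + 3 = 5
 x^k (k >= 2): a_k = 2 a_{k-1} + 1 a_{k-2}.
Iterating: a_2 = 11, a_3 = 27, a_4 = 65, a_5 = 157, a_6 = 379, a_7 = 915, a_8 = 2209, a_9 = 5333, a_10 = 12875, a_11 = 31083.
So the coefficient of x^11 is 31083.

31083


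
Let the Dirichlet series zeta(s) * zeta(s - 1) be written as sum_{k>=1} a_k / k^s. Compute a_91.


Convolution gives a_k = sum_{d | k} d * 1 = sum_{d | k} d = sigma(k), the sum of positive divisors of k.
For k = 91, the divisors are 1, 7, 13, 91, so
sigma(91) = 1 + 7 + 13 + 91 = 112.

112


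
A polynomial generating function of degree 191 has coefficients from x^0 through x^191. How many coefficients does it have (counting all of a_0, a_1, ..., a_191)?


A polynomial of degree 191 takes the form a_0 + a_1 x + ... + a_191 x^191.
The number of coefficients is 191 + 1 = 192.

192


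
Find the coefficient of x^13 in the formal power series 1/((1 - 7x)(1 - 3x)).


By partial fractions or Cauchy convolution:
The coefficient equals sum_{k=0}^{13} 7^k * 3^(13-k).
= 169554572470

169554572470


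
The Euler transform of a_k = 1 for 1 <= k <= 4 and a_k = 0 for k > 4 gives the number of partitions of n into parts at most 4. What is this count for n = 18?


Partitions of 18 into parts at most 4:
Using generating function (1-x)^(-1)(1-x^2)^(-1)...(1-x^4)^(-1),
the coefficient of x^18 = 84

84


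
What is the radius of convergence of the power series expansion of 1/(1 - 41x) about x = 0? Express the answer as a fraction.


Expanding 1/(1 - 41x) = sum_{k>=0} 41^k x^k, the series converges when |41x| < 1, i.e., |x| < 1/41.
So the radius of convergence is 1/41 = 1/41.

1/41


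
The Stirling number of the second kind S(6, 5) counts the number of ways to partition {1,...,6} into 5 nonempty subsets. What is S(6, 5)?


Using the explicit formula S(n,k) = (1/k!) sum_{j=0}^{k} (-1)^(k-j) C(k,j) j^n:
S(6, 5) = 15
Equivalently, S(n,k) is n! times the coefficient of x^n in the EGF (e^x - 1)^k / k!.

15


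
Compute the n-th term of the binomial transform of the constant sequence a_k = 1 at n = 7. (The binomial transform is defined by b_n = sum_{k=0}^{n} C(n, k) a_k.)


With a_k = 1 for all k, b_n = sum_{k=0}^{n} C(n, k) = 2^n by the binomial theorem.
For n = 7: 2^7 = 128.

128


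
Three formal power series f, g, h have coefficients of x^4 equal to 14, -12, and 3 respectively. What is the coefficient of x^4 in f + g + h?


Series addition is componentwise:
14 + -12 + 3
= 5

5


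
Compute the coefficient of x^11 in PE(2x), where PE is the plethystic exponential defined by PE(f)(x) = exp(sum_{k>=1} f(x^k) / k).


With f(x) = 2x, the exponent is sum_{k>=1} 2 x^k / k = 2 * (-ln(1 - x)). Exponentiating:
PE(2x) = exp(-2 ln(1 - x)) = 1/(1 - x)^2.
By the negative binomial expansion, [x^n] 1/(1 - x)^2 = C(n + 1, 1).
For n = 11: C(12, 1) = 12.

12


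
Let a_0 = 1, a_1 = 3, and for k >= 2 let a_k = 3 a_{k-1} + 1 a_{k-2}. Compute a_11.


Iterating the recurrence forward:
a_0 = 1
a_1 = 3
a_2 = 3*3 + 1*1 = 10
a_3 = 3*10 + 1*3 = 33
a_4 = 3*33 + 1*10 = 109
a_5 = 3*109 + 1*33 = 360
a_6 = 3*360 + 1*109 = 1189
a_7 = 3*1189 + 1*360 = 3927
a_8 = 3*3927 + 1*1189 = 12970
a_9 = 3*12970 + 1*3927 = 42837
a_10 = 3*42837 + 1*12970 = 141481
a_11 = 3*141481 + 1*42837 = 467280
So a_11 = 467280.

467280


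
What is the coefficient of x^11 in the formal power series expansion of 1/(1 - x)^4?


The expansion 1/(1 - x)^r = sum_{k>=0} C(k + r - 1, r - 1) x^k follows from the multiset / negative-binomial theorem (or from repeated differentiation of the geometric series).
For r = 4 and k = 11:
C(14, 3) = 87178291200 / (6 * 39916800) = 364.

364


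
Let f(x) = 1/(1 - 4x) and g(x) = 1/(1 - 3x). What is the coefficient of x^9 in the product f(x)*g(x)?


The coefficient of x^n in f*g is the Cauchy product: sum_{k=0}^{n} a^k * b^(n-k).
With a=4, b=3, n=9:
sum_{k=0}^{9} 4^k * 3^(9-k)
= 989527

989527


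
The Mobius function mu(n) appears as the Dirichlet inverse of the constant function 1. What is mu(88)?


88 has a squared prime factor, so mu(88) = 0.
Factorization reveals a repeated prime.

0


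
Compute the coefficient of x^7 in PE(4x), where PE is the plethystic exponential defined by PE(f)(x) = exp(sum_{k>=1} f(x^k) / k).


With f(x) = 4x, the exponent is sum_{k>=1} 4 x^k / k = 4 * (-ln(1 - x)). Exponentiating:
PE(4x) = exp(-4 ln(1 - x)) = 1/(1 - x)^4.
By the negative binomial expansion, [x^n] 1/(1 - x)^4 = C(n + 3, 3).
For n = 7: C(10, 3) = 120.

120


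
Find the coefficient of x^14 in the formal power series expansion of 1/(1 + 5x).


Write 1/(1 + c x) = 1/(1 - (-c) x) and apply the geometric-series identity
1/(1 - y) = sum_{k>=0} y^k to get 1/(1 + c x) = sum_{k>=0} (-c)^k x^k.
So the coefficient of x^k is (-c)^k = (-1)^k * c^k.
Here c = 5 and k = 14:
(-5)^14 = 1 * 6103515625 = 6103515625

6103515625


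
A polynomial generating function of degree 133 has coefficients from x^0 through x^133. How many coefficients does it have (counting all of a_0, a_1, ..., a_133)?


A polynomial of degree 133 takes the form a_0 + a_1 x + ... + a_133 x^133.
The number of coefficients is 133 + 1 = 134.

134


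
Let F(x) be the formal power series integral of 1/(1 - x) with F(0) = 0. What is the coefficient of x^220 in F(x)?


1/(1 - x) = sum_{k>=0} x^k. Integrating termwise and using F(0) = 0 gives
F(x) = sum_{k>=0} x^(k+1) / (k+1) = sum_{m>=1} x^m / m = -ln(1 - x).
So the coefficient of x^220 is 1/220 = 1/220.

1/220


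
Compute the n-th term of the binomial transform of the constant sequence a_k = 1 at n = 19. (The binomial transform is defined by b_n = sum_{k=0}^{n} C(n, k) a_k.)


With a_k = 1 for all k, b_n = sum_{k=0}^{n} C(n, k) = 2^n by the binomial theorem.
For n = 19: 2^19 = 524288.

524288


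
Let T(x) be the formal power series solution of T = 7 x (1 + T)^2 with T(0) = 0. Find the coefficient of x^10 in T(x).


Apply the Lagrange inversion formula: if T = 7 x * phi(T) with phi(t) = (1 + t)^2, then [x^n] T = 7^n * (1/n) [t^(n-1)] phi(t)^n = 7^n * (1/n) [t^(n-1)] (1 + t)^(2n) = 7^n * (1/n) C(2n, n-1).
Using the identity C(2n, n-1) = C(2n, n) * n / (n+1), the unscaled factor equals C(2n, n) / (n+1) = C_n, the n-th Catalan number.
For n = 10: C_10 = C(20, 10) / 11 = 184756/11 = 16796.
With the 7^10 = 282475249 factor, the coefficient is 282475249 * 16796 = 4744454282204.

4744454282204


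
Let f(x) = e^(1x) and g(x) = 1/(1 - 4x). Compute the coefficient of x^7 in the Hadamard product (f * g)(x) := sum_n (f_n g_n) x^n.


Expanding: f_k = 1^k/k! (from e^(1x)) and g_k = 4^k (from 1/(1 - 4x)). So the Hadamard coefficient (f * g)_k = 1^k 4^k / k! = (4)^k / k!.
For k = 7: 4^7/7! = 16384/5040 = 1024/315.

1024/315


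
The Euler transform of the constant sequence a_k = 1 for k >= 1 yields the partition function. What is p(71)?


The Euler transform converts the sequence a_k = 1 into the number of integer partitions.
Using the recurrence or dynamic programming:
p(71) = 4697205

4697205


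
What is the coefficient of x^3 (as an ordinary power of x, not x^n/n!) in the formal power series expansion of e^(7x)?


The exponential series is e^y = sum_{k>=0} y^k / k!. Substituting y = 7x gives
e^(7x) = sum_{k>=0} 7^k x^k / k!.
So the coefficient of x^n is a^n/n! with a = 7, n = 3:
7^3 / 3! = 343/6 = 343/6

343/6


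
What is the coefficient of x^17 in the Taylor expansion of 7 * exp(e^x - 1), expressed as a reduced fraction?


exp(e^x - 1) = sum_{k>=0} Bell_k x^k / k!, where Bell_k is the k-th Bell number.
So the coefficient of x^17 is 7 * Bell_17 / 17!.
Computing: Bell_17 = 82864869804 and 17! = 355687428096000, giving
7 * 82864869804/355687428096000 = 255755771/156828672000.

255755771/156828672000


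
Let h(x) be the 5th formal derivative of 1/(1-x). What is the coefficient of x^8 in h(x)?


Differentiating 5 times: d^5/dx^5 [1/(1-x)] = 5!/(1-x)^6.
The expansion 1/(1-x)^6 = sum_{k>=0} C(k+5, 5) x^k, so the coefficient of x^n in 5!/(1-x)^6 is 5! * C(n+5, 5).
For n = 8: 120 * C(13, 5) = 120 * 1287 = 154440

154440


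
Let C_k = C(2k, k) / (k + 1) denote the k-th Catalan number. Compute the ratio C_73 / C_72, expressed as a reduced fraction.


Using C_k = (2k)! / (k! (k+1)!), the ratio C_{k+1}/C_k simplifies to
C_{k+1}/C_k = [(2k+2)! / ((k+1)! (k+2)!)] * [k! (k+1)! / (2k)!]
 = (2k+2)(2k+1) / ((k+1)(k+2)) = 2(2k+1) / (k+2).
For k = 72: 2(2*72 + 1) / (72 + 2) = 290/74 = 145/37.

145/37


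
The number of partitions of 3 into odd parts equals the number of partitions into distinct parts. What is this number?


Computing partitions of 3 into odd parts (1, 3, 5, ...):
Using the generating function prod_{k>=0} 1/(1-x^(2k+1)),
the count is 2

2


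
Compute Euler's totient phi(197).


phi(n) counts integers in [1, n] coprime to n. Using the multiplicative formula phi(n) = n * prod_{p | n} (1 - 1/p):
197 = 197, so
phi(197) = 197 * (1 - 1/197) = 196.

196


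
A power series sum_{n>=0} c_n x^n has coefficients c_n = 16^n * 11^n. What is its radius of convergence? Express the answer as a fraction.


By the root test (Cauchy-Hadamard), the radius is R = 1 / limsup_n |c_n|^(1/n).
Here |c_n|^(1/n) = (16^n * 11^n)^(1/n) = 16 * 11 = 176 for all n.
So R = 1/176 = 1/176.

1/176


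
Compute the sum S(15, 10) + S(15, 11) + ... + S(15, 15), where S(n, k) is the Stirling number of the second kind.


By definition, S(n, k) counts partitions of an n-set into exactly k nonempty blocks.
Computing row n = 15 for k = 10..15:
S(15, k): 12662650, 1479478, 106470, 4550, 105, 1
Sum = 14253254.

14253254


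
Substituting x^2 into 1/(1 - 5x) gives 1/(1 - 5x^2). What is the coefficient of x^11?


Since 1/(1 - 5x^2) only has even powers of x,
the coefficient of x^11 (odd) is 0.

0


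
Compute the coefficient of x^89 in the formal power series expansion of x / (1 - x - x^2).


Let f(x) = sum_{k>=0} a_k x^k. Multiplying f(x) * (1 - x - x^2) = x and matching coefficients gives a_0 = 0, a_1 = 1, and a_k = a_{k-1} + a_{k-2} for k >= 2. These are the Fibonacci numbers F_k.
Iterating from F_0 = 0, F_1 = 1:
F_0=0, F_1=1, F_2=1, F_3=2, F_4=3, F_5=5, F_6=8, F_7=13, F_8=21, F_9=34, ...
F_89 = 1779979416004714189.

1779979416004714189


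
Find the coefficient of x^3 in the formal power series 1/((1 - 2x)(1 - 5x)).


By partial fractions or Cauchy convolution:
The coefficient equals sum_{k=0}^{3} 2^k * 5^(3-k).
= 203

203


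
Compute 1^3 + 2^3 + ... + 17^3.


This power sum has a closed form given by Faulhaber's formula
sum_{k=1}^{m} k^p = (1 / (p + 1)) * sum_{j=0}^{p} C(p + 1, j) B_j m^(p + 1 - j),
but for small m direct computation is fastest:
1 + 8 + 27 + 64 + 125 + 216 + 343 + 512 + 729 + 1000 + 1331 + 1728 + 2197 + 2744 + 3375 + 4096 + 4913 = 23409.

23409


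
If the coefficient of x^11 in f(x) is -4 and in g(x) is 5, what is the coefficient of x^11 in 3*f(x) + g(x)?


Scalar multiplication scales coefficients: 3 * -4 = -12.
Then add the g coefficient: -12 + 5
= -7

-7


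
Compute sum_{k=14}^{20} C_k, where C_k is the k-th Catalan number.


C_14 through C_20: 2674440, 9694845, 35357670, 129644790, 477638700, 1767263190, 6564120420
Sum = 2674440 + 9694845 + 35357670 + 129644790 + 477638700 + 1767263190 + 6564120420
= 8986394055

8986394055


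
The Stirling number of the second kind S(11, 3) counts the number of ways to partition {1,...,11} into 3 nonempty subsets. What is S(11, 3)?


Using the explicit formula S(n,k) = (1/k!) sum_{j=0}^{k} (-1)^(k-j) C(k,j) j^n:
S(11, 3) = 28501
Equivalently, S(n,k) is n! times the coefficient of x^n in the EGF (e^x - 1)^k / k!.

28501


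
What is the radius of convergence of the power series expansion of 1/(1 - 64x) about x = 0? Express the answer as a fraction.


Expanding 1/(1 - 64x) = sum_{k>=0} 64^k x^k, the series converges when |64x| < 1, i.e., |x| < 1/64.
So the radius of convergence is 1/64 = 1/64.

1/64


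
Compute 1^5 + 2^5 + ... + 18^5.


This power sum has a closed form given by Faulhaber's formula
sum_{k=1}^{m} k^p = (1 / (p + 1)) * sum_{j=0}^{p} C(p + 1, j) B_j m^(p + 1 - j),
but for small m direct computation is fastest:
1 + 32 + 243 + 1024 + 3125 + 7776 + 16807 + 32768 + 59049 + 100000 + 161051 + 248832 + 371293 + 537824 + 759375 + 1048576 + 1419857 + 1889568 = 6657201.

6657201


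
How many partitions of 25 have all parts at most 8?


Using the generating function (1-x)^(-1)(1-x^2)^(-1)...(1-x^8)^(-1),
the coefficient of x^25 counts these restricted partitions.
Result = 1090

1090


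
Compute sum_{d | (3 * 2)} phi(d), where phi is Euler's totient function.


First, 3 * 2 = 6. One classical identity is sum_{d | n} phi(d) = n (each k in [1, n] has a unique gcd with n, and among the k's with gcd(k, n) = n/d there are phi(d) of them). So the sum equals 6. We also verify directly:
Divisors of 6: 1, 2, 3, 6.
phi values: 1, 1, 2, 2.
Sum = 6.

6


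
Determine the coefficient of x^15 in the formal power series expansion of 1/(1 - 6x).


The geometric series identity gives 1/(1 - c x) = sum_{k>=0} c^k x^k, so the coefficient of x^k is c^k.
Here c = 6 and k = 15.
Computing: 6^15 = 470184984576

470184984576


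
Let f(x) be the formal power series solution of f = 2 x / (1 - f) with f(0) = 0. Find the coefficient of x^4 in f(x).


Apply Lagrange inversion: f = 2 x * phi(f) with phi(t) = 1/(1 - t), so
[x^n] f = 2^n * (1/n) [t^(n-1)] phi(t)^n = 2^n * (1/n) [t^(n-1)] (1 - t)^(-n) = 2^n * (1/n) C(2n - 2, n - 1) = 2^n * C_{n-1}.
For n = 4: C_3 = C(6, 3) / 4 = 20/4 = 5.
With the 2^4 = 16 factor, the coefficient is 16 * 5 = 80.

80


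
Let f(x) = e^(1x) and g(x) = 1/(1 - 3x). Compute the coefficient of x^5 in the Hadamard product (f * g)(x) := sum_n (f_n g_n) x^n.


Expanding: f_k = 1^k/k! (from e^(1x)) and g_k = 3^k (from 1/(1 - 3x)). So the Hadamard coefficient (f * g)_k = 1^k 3^k / k! = (3)^k / k!.
For k = 5: 3^5/5! = 243/120 = 81/40.

81/40


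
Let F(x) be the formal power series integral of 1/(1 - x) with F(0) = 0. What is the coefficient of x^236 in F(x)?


1/(1 - x) = sum_{k>=0} x^k. Integrating termwise and using F(0) = 0 gives
F(x) = sum_{k>=0} x^(k+1) / (k+1) = sum_{m>=1} x^m / m = -ln(1 - x).
So the coefficient of x^236 is 1/236 = 1/236.

1/236


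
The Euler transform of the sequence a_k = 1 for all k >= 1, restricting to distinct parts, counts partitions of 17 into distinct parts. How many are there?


Partitions of 17 into distinct parts can be computed via generating function.
Product (1+x)(1+x^2)(1+x^3)...
The coefficient of x^17 = 38

38


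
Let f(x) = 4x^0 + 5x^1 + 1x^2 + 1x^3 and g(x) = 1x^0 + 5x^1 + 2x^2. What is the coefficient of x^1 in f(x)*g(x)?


Cauchy product at x^1:
4*5 + 5*1
= 25

25


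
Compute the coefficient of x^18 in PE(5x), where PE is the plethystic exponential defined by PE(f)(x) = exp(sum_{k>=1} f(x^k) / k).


With f(x) = 5x, the exponent is sum_{k>=1} 5 x^k / k = 5 * (-ln(1 - x)). Exponentiating:
PE(5x) = exp(-5 ln(1 - x)) = 1/(1 - x)^5.
By the negative binomial expansion, [x^n] 1/(1 - x)^5 = C(n + 4, 4).
For n = 18: C(22, 4) = 7315.

7315


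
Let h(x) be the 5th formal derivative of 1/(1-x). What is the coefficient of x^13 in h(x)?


Differentiating 5 times: d^5/dx^5 [1/(1-x)] = 5!/(1-x)^6.
The expansion 1/(1-x)^6 = sum_{k>=0} C(k+5, 5) x^k, so the coefficient of x^n in 5!/(1-x)^6 is 5! * C(n+5, 5).
For n = 13: 120 * C(18, 5) = 120 * 8568 = 1028160

1028160
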